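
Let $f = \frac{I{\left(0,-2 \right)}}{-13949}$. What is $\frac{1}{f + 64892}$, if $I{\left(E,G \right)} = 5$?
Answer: $\frac{13949}{905178503} \approx 1.541 \cdot 10^{-5}$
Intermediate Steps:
$f = - \frac{5}{13949}$ ($f = \frac{1}{-13949} \cdot 5 = \left(- \frac{1}{13949}\right) 5 = - \frac{5}{13949} \approx -0.00035845$)
$\frac{1}{f + 64892} = \frac{1}{- \frac{5}{13949} + 64892} = \frac{1}{\frac{905178503}{13949}} = \frac{13949}{905178503}$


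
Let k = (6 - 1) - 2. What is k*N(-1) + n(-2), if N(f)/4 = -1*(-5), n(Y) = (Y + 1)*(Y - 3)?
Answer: 65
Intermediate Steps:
n(Y) = (1 + Y)*(-3 + Y)
k = 3 (k = 5 - 2 = 3)
N(f) = 20 (N(f) = 4*(-1*(-5)) = 4*5 = 20)
k*N(-1) + n(-2) = 3*20 + (-3 + (-2)**2 - 2*(-2)) = 60 + (-3 + 4 + 4) = 60 + 5 = 65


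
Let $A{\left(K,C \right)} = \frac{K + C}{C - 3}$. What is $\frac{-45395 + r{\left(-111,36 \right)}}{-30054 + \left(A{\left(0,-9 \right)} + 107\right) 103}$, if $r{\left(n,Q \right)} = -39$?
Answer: $\frac{181736}{75823} \approx 2.3968$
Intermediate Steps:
$A{\left(K,C \right)} = \frac{C + K}{-3 + C}$
$\frac{-45395 + r{\left(-111,36 \right)}}{-30054 + \left(A{\left(0,-9 \right)} + 107\right) 103} = \frac{-45395 - 39}{-30054 + \left(\frac{-9 + 0}{-3 - 9} + 107\right) 103} = - \frac{45434}{-30054 + \left(\frac{1}{-12} \left(-9\right) + 107\right) 103} = - \frac{45434}{-30054 + \left(\left(- \frac{1}{12}\right) \left(-9\right) + 107\right) 103} = - \frac{45434}{-30054 + \left(\frac{3}{4} + 107\right) 103} = - \frac{45434}{-30054 + \frac{431}{4} \cdot 103} = - \frac{45434}{-30054 + \frac{44393}{4}} = - \frac{45434}{- \frac{75823}{4}} = \left(-45434\right) \left(- \frac{4}{75823}\right) = \frac{181736}{75823}$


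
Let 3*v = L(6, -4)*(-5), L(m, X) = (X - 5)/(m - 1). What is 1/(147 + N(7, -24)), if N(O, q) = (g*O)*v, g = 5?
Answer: 1/252 ≈ 0.0039683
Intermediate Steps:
L(m, X) = (-5 + X)/(-1 + m)
v = 3 (v = (((-5 - 4)/(-1 + 6))*(-5))/3 = ((-9/5)*(-5))/3 = (((⅕)*(-9))*(-5))/3 = (-9/5*(-5))/3 = (⅓)*9 = 3)
N(O, q) = 15*O (N(O, q) = (5*O)*3 = 15*O)
1/(147 + N(7, -24)) = 1/(147 + 15*7) = 1/(147 + 105) = 1/252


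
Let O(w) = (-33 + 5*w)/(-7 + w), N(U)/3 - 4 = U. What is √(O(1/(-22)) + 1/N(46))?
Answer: √4084746/930 ≈ 2.1732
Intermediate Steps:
N(U) = 12 + 3*U
O(w) = (-33 + 5*w)/(-7 + w)
√(O(1/(-22)) + 1/N(46)) = √((-33 + 5/(-22))/(-7 + 1/(-22)) + 1/(12 + 3*46)) = √((-33 + 5*(-1/22))/(-7 - 1/22) + 1/(12 + 138)) = √((-33 - 5/22)/(-155/22) + 1/150) = √(-22/155*(-731/22) + 1/150) = √(731/155 + 1/150) = √(21961/4650) = √4084746/930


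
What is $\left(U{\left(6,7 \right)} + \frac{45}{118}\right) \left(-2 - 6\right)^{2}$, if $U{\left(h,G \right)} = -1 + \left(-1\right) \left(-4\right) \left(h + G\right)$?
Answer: $\frac{194016}{59} \approx 3288.4$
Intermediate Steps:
$U{\left(h,G \right)} = -1 + 4 G + 4 h$ ($U{\left(h,G \right)} = -1 + 4 \left(G + h\right) = -1 + \left(4 G + 4 h\right) = -1 + 4 G + 4 h$)
$\left(U{\left(6,7 \right)} + \frac{45}{118}\right) \left(-2 - 6\right)^{2} = \left(\left(-1 + 4 \cdot 7 + 4 \cdot 6\right) + \frac{45}{118}\right) \left(-2 - 6\right)^{2} = \left(\left(-1 + 28 + 24\right) + 45 \cdot \frac{1}{118}\right) \left(-8\right)^{2} = \left(51 + \frac{45}{118}\right) 64 = \frac{6063}{118} \cdot 64 = \frac{194016}{59}$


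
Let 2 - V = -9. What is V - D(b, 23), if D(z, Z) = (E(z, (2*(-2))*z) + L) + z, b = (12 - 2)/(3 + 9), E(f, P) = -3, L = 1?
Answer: 73/6 ≈ 12.167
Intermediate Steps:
V = 11 (V = 2 - 1*(-9) = 2 + 9 = 11)
b = ⅚ (b = 10/12 = 10*(1/12) = ⅚ ≈ 0.83333)
D(z, Z) = -2 + z (D(z, Z) = (-3 + 1) + z = -2 + z)
V - D(b, 23) = 11 - (-2 + ⅚) = 11 - 1*(-7/6) = 11 + 7/6 = 73/6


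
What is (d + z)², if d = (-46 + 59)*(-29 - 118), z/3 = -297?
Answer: 7851204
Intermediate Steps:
z = -891 (z = 3*(-297) = -891)
d = -1911 (d = 13*(-147) = -1911)
(d + z)² = (-1911 - 891)² = (-2802)² = 7851204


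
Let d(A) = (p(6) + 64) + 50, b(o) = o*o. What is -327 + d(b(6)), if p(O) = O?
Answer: -207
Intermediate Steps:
b(o) = o²
d(A) = 120 (d(A) = (6 + 64) + 50 = 70 + 50 = 120)
-327 + d(b(6)) = -327 + 120 = -207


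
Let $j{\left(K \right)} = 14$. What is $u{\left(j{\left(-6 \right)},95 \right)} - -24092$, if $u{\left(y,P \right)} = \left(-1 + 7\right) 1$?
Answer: $24098$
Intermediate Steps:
$u{\left(y,P \right)} = 6$ ($u{\left(y,P \right)} = 6 \cdot 1 = 6$)
$u{\left(j{\left(-6 \right)},95 \right)} - -24092 = 6 - -24092 = 6 + 24092 = 24098$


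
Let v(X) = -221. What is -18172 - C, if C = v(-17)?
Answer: -17951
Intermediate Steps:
C = -221
-18172 - C = -18172 - 1*(-221) = -18172 + 221 = -17951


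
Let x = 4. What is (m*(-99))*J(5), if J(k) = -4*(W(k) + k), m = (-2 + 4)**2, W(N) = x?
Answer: 14256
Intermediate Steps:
W(N) = 4
m = 4 (m = 2**2 = 4)
J(k) = -16 - 4*k (J(k) = -4*(4 + k) = -16 - 4*k)
(m*(-99))*J(5) = (4*(-99))*(-16 - 4*5) = -396*(-16 - 20) = -396*(-36) = 14256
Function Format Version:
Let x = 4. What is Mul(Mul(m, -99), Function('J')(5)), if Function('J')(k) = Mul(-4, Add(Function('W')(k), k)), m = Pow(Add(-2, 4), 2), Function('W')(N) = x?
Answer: 14256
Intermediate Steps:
Function('W')(N) = 4
m = 4 (m = Pow(2, 2) = 4)
Function('J')(k) = Add(-16, Mul(-4, k)) (Function('J')(k) = Mul(-4, Add(4, k)) = Add(-16, Mul(-4, k)))
Mul(Mul(m, -99), Function('J')(5)) = Mul(Mul(4, -99), Add(-16, Mul(-4, 5))) = Mul(-396, Add(-16, -20)) = Mul(-396, -36) = 14256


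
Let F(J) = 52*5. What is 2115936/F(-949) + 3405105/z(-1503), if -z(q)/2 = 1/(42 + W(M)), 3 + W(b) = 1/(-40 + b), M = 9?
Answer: -133668023796/2015 ≈ -6.6337e+7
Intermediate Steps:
W(b) = -3 + 1/(-40 + b)
z(q) = -31/604 (z(q) = -2/(42 + (121 - 3*9)/(-40 + 9)) = -2/(42 + (121 - 27)/(-31)) = -2/(42 - 1/31*94) = -2/(42 - 94/31) = -2/1208/31 = -2*31/1208 = -31/604)
F(J) = 260
2115936/F(-949) + 3405105/z(-1503) = 2115936/260 + 3405105/(-31/604) = 2115936*(1/260) + 3405105*(-604/31) = 528984/65 - 2056683420/31 = -133668023796/2015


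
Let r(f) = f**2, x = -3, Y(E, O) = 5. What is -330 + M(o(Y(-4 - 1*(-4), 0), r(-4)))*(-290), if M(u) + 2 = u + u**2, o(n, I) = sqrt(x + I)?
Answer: -3520 - 290*sqrt(13) ≈ -4565.6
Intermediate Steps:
o(n, I) = sqrt(-3 + I)
M(u) = -2 + u + u**2 (M(u) = -2 + (u + u**2) = -2 + u + u**2)
-330 + M(o(Y(-4 - 1*(-4), 0), r(-4)))*(-290) = -330 + (-2 + sqrt(-3 + (-4)**2) + (sqrt(-3 + (-4)**2))**2)*(-290) = -330 + (-2 + sqrt(-3 + 16) + (sqrt(-3 + 16))**2)*(-290) = -330 + (-2 + sqrt(13) + (sqrt(13))**2)*(-290) = -330 + (-2 + sqrt(13) + 13)*(-290) = -330 + (11 + sqrt(13))*(-290) = -330 + (-3190 - 290*sqrt(13)) = -3520 - 290*sqrt(13)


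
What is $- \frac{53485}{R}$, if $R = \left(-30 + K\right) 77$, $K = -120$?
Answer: $\frac{10697}{2310} \approx 4.6307$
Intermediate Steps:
$R = -11550$ ($R = \left(-30 - 120\right) 77 = \left(-150\right) 77 = -11550$)
$- \frac{53485}{R} = - \frac{53485}{-11550} = \left(-53485\right) \left(- \frac{1}{11550}\right) = \frac{10697}{2310}$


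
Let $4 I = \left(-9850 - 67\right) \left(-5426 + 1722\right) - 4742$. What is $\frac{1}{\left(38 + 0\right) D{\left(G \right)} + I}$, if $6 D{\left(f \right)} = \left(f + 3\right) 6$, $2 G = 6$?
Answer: $\frac{2}{18364369} \approx 1.0891 \cdot 10^{-7}$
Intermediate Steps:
$G = 3$ ($G = \frac{1}{2} \cdot 6 = 3$)
$I = \frac{18363913}{2}$ ($I = \frac{\left(-9850 - 67\right) \left(-5426 + 1722\right) - 4742}{4} = \frac{\left(-9917\right) \left(-3704\right) - 4742}{4} = \frac{36732568 - 4742}{4} = \frac{1}{4} \cdot 36727826 = \frac{18363913}{2} \approx 9.182 \cdot 10^{6}$)
$D{\left(f \right)} = 3 + f$ ($D{\left(f \right)} = \frac{\left(f + 3\right) 6}{6} = \frac{\left(3 + f\right) 6}{6} = \frac{18 + 6 f}{6} = 3 + f$)
$\frac{1}{\left(38 + 0\right) D{\left(G \right)} + I} = \frac{1}{\left(38 + 0\right) \left(3 + 3\right) + \frac{18363913}{2}} = \frac{1}{38 \cdot 6 + \frac{18363913}{2}} = \frac{1}{228 + \frac{18363913}{2}} = \frac{1}{\frac{18364369}{2}} = \frac{2}{18364369}$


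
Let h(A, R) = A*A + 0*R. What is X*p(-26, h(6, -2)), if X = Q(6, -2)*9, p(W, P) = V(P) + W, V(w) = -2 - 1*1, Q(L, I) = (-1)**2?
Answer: -261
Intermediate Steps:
Q(L, I) = 1
h(A, R) = A**2 (h(A, R) = A**2 + 0 = A**2)
V(w) = -3 (V(w) = -2 - 1 = -3)
p(W, P) = -3 + W
X = 9 (X = 1*9 = 9)
X*p(-26, h(6, -2)) = 9*(-3 - 26) = 9*(-29) = -261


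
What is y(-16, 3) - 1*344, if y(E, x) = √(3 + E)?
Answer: -344 + I*√13 ≈ -344.0 + 3.6056*I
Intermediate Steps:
y(-16, 3) - 1*344 = √(3 - 16) - 1*344 = √(-13) - 344 = I*√13 - 344 = -344 + I*√13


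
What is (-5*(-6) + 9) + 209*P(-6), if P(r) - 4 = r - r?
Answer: 875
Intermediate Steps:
P(r) = 4 (P(r) = 4 + (r - r) = 4 + 0 = 4)
(-5*(-6) + 9) + 209*P(-6) = (-5*(-6) + 9) + 209*4 = (30 + 9) + 836 = 39 + 836 = 875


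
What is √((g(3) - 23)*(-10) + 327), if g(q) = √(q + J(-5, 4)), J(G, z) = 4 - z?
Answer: √(557 - 10*√3) ≈ 23.231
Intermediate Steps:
g(q) = √q (g(q) = √(q + (4 - 1*4)) = √(q + (4 - 4)) = √(q + 0) = √q)
√((g(3) - 23)*(-10) + 327) = √((√3 - 23)*(-10) + 327) = √((-23 + √3)*(-10) + 327) = √((230 - 10*√3) + 327) = √(557 - 10*√3)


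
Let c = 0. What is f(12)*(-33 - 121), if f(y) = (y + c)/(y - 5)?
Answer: -264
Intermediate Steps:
f(y) = y/(-5 + y) (f(y) = (y + 0)/(y - 5) = y/(-5 + y))
f(12)*(-33 - 121) = (12/(-5 + 12))*(-33 - 121) = (12/7)*(-154) = -264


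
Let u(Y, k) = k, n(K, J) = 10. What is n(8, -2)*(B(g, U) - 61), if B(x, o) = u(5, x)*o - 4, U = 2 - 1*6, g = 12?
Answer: -1130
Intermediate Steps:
U = -4 (U = 2 - 6 = -4)
B(x, o) = -4 + o*x (B(x, o) = x*o - 4 = o*x - 4 = -4 + o*x)
n(8, -2)*(B(g, U) - 61) = 10*((-4 - 4*12) - 61) = 10*((-4 - 48) - 61) = 10*(-52 - 61) = 10*(-113) = -1130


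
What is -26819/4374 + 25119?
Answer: 109843687/4374 ≈ 25113.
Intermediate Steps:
-26819/4374 + 25119 = 109843687/4374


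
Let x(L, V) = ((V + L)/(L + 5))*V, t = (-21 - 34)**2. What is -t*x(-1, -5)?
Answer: -45375/2 ≈ -22688.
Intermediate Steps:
t = 3025 (t = (-55)**2 = 3025)
x(L, V) = V*(L + V)/(5 + L) (x(L, V) = ((L + V)/(5 + L))*V = V*(L + V)/(5 + L))
-t*x(-1, -5) = -3025*(-5*(-1 - 5)/(5 - 1)) = -3025*(-5*(-6)/4) = -3025*(-5*1/4*(-6)) = -3025*15/2 = -1*45375/2 = -45375/2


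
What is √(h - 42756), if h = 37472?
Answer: 2*I*√1321 ≈ 72.691*I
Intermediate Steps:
√(h - 42756) = √(37472 - 42756) = √(-5284) = 2*I*√1321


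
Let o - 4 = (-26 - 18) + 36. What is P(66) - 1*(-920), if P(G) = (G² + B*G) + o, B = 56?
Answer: 8968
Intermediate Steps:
o = -4 (o = 4 + ((-26 - 18) + 36) = 4 + (-44 + 36) = 4 - 8 = -4)
P(G) = -4 + G² + 56*G (P(G) = (G² + 56*G) - 4 = -4 + G² + 56*G)
P(66) - 1*(-920) = (-4 + 66² + 56*66) - 1*(-920) = (-4 + 4356 + 3696) + 920 = 8048 + 920 = 8968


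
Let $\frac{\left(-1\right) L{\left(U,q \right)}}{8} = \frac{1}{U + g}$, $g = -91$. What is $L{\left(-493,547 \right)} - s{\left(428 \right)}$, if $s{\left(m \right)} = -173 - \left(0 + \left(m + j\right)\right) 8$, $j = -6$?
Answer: $\frac{259078}{73} \approx 3549.0$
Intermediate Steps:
$L{\left(U,q \right)} = - \frac{8}{-91 + U}$ ($L{\left(U,q \right)} = - \frac{8}{U - 91} = - \frac{8}{-91 + U}$)
$s{\left(m \right)} = -125 - 8 m$ ($s{\left(m \right)} = -173 - \left(0 + \left(m - 6\right)\right) 8 = -173 - \left(0 + \left(-6 + m\right)\right) 8 = -173 - \left(-6 + m\right) 8 = -173 - \left(-48 + 8 m\right) = -125 - 8 m$)
$L{\left(-493,547 \right)} - s{\left(428 \right)} = - \frac{8}{-91 - 493} - \left(-125 - 3424\right) = - \frac{8}{-584} - \left(-125 - 3424\right) = \left(-8\right) \left(- \frac{1}{584}\right) - -3549 = \frac{1}{73} + 3549 = \frac{259078}{73}$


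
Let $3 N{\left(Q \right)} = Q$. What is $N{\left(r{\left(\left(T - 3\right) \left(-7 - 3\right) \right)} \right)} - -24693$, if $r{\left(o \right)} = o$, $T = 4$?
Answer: $\frac{74069}{3} \approx 24690.0$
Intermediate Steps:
$N{\left(Q \right)} = \frac{Q}{3}$
$N{\left(r{\left(\left(T - 3\right) \left(-7 - 3\right) \right)} \right)} - -24693 = \frac{\left(4 - 3\right) \left(-7 - 3\right)}{3} - -24693 = \frac{1 \left(-10\right)}{3} + 24693 = \frac{1}{3} \left(-10\right) + 24693 = - \frac{10}{3} + 24693 = \frac{74069}{3}$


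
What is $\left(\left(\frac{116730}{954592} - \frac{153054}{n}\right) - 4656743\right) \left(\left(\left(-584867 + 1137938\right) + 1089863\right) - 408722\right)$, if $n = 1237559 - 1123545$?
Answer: $- \frac{30143117260635039717}{5244644} \approx -5.7474 \cdot 10^{12}$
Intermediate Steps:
$n = 114014$ ($n = 1237559 - 1123545 = 114014$)
$\left(\left(\frac{116730}{954592} - \frac{153054}{n}\right) - 4656743\right) \left(\left(\left(-584867 + 1137938\right) + 1089863\right) - 408722\right) = \left(\left(\frac{116730}{954592} - \frac{153054}{114014}\right) - 4656743\right) \left(\left(\left(-584867 + 1137938\right) + 1089863\right) - 408722\right) = \left(\left(116730 \cdot \frac{1}{954592} - \frac{76527}{57007}\right) - 4656743\right) \left(\left(553071 + 1089863\right) - 408722\right) = \left(\left(\frac{45}{368} - \frac{76527}{57007}\right) - 4656743\right) \left(1642934 - 408722\right) = \left(- \frac{25596621}{20978576} - 4656743\right) 1234212 = \left(- \frac{97691862534589}{20978576}\right) 1234212 = - \frac{30143117260635039717}{5244644}$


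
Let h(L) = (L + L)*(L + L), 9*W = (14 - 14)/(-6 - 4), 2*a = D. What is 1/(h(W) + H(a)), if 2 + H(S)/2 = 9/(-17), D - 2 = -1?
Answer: -17/86 ≈ -0.19767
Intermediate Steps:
D = 1 (D = 2 - 1 = 1)
a = ½ (a = (½)*1 = ½ ≈ 0.50000)
W = 0 (W = ((14 - 14)/(-6 - 4))/9 = (0/(-10))/9 = (0*(-⅒))/9 = (⅑)*0 = 0)
h(L) = 4*L² (h(L) = (2*L)*(2*L) = 4*L²)
H(S) = -86/17 (H(S) = -4 + 2*(9/(-17)) = -4 + 2*(9*(-1/17)) = -4 + 2*(-9/17) = -4 - 18/17 = -86/17)
1/(h(W) + H(a)) = 1/(4*0² - 86/17) = 1/(4*0 - 86/17) = 1/(0 - 86/17) = 1/(-86/17) = -17/86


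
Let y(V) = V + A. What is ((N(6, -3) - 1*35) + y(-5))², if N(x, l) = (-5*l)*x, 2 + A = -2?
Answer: 2116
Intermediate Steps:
A = -4 (A = -2 - 2 = -4)
N(x, l) = -5*l*x
y(V) = -4 + V (y(V) = V - 4 = -4 + V)
((N(6, -3) - 1*35) + y(-5))² = ((-5*(-3)*6 - 1*35) + (-4 - 5))² = ((90 - 35) - 9)² = (55 - 9)² = 46² = 2116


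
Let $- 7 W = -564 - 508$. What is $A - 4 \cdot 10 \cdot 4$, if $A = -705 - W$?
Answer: $- \frac{7127}{7} \approx -1018.1$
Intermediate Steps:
$W = \frac{1072}{7}$ ($W = - \frac{-564 - 508}{7} = \left(- \frac{1}{7}\right) \left(-1072\right) = \frac{1072}{7} \approx 153.14$)
$A = - \frac{6007}{7}$ ($A = -705 - \frac{1072}{7} = - \frac{6007}{7} \approx -858.14$)
$A - 4 \cdot 10 \cdot 4 = - \frac{6007}{7} - 4 \cdot 10 \cdot 4 = - \frac{6007}{7} - 40 \cdot 4 = - \frac{6007}{7} - 160 = - \frac{7127}{7}$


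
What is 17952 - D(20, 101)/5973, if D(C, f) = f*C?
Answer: 107225276/5973 ≈ 17952.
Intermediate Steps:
D(C, f) = C*f
17952 - D(20, 101)/5973 = 17952 - 20*101/5973 = 17952 - 2020/5973 = 107225276/5973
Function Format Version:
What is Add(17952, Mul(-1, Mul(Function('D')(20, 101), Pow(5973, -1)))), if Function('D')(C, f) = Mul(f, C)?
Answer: Rational(107225276, 5973) ≈ 17952.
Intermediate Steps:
Function('D')(C, f) = Mul(C, f)
Add(17952, Mul(-1, Mul(Function('D')(20, 101), Pow(5973, -1)))) = Add(17952, Mul(-1, Mul(Mul(20, 101), Pow(5973, -1)))) = Add(17952, Mul(-1, Mul(2020, Rational(1, 5973)))) = Add(17952, Mul(-1, Rational(2020, 5973))) = Add(17952, Rational(-2020, 5973)) = Rational(107225276, 5973)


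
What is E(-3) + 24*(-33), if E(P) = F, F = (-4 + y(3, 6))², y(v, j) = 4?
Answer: -792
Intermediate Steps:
F = 0 (F = (-4 + 4)² = 0² = 0)
E(P) = 0
E(-3) + 24*(-33) = 0 + 24*(-33) = 0 - 792 = -792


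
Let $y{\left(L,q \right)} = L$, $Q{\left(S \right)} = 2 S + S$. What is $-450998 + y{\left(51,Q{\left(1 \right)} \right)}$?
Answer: $-450947$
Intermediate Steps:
$Q{\left(S \right)} = 3 S$
$-450998 + y{\left(51,Q{\left(1 \right)} \right)} = -450998 + 51 = -450947$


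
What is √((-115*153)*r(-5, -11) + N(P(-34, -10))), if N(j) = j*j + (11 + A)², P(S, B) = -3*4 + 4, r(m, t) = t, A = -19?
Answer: √193673 ≈ 440.08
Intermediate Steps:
P(S, B) = -8 (P(S, B) = -12 + 4 = -8)
N(j) = 64 + j² (N(j) = j*j + (11 - 19)² = j² + (-8)² = j² + 64 = 64 + j²)
√((-115*153)*r(-5, -11) + N(P(-34, -10))) = √(-115*153*(-11) + (64 + (-8)²)) = √(-17595*(-11) + (64 + 64)) = √(193545 + 128) = √193673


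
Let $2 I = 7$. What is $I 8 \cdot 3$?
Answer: $84$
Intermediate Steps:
$I = \frac{7}{2}$ ($I = \frac{1}{2} \cdot 7 = \frac{7}{2} \approx 3.5$)
$I 8 \cdot 3 = \frac{7}{2} \cdot 8 \cdot 3 = 28 \cdot 3 = 84$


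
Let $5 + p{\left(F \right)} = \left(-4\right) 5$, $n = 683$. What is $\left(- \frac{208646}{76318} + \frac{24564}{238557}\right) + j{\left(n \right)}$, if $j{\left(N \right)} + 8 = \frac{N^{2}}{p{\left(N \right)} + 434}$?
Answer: $\frac{127482232610032}{112823227099} \approx 1129.9$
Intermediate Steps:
$p{\left(F \right)} = -25$ ($p{\left(F \right)} = -5 - 20 = -25$)
$j{\left(N \right)} = -8 + \frac{N^{2}}{409}$ ($j{\left(N \right)} = -8 + \frac{N^{2}}{-25 + 434} = -8 + \frac{N^{2}}{409}$)
$\left(- \frac{208646}{76318} + \frac{24564}{238557}\right) + j{\left(n \right)} = \left(- \frac{208646}{76318} + \frac{24564}{238557}\right) - \left(8 - \frac{683^{2}}{409}\right) = \left(\left(-208646\right) \frac{1}{76318} + 24564 \cdot \frac{1}{238557}\right) + \left(-8 + \frac{1}{409} \cdot 466489\right) = \left(- \frac{104323}{38159} + \frac{8188}{79519}\right) + \left(-8 + \frac{466489}{409}\right) = - \frac{725746795}{275851411} + \frac{463217}{409} = \frac{127482232610032}{112823227099}$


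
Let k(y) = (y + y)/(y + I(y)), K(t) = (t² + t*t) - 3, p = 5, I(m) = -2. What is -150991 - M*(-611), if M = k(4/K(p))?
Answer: -6797039/45 ≈ -1.5105e+5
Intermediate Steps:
K(t) = -3 + 2*t² (K(t) = (t² + t²) - 3 = 2*t² - 3 = -3 + 2*t²)
k(y) = 2*y/(-2 + y) (k(y) = (y + y)/(y - 2) = (2*y)/(-2 + y) = 2*y/(-2 + y))
M = -4/45 (M = 2*(4/(-3 + 2*5²))/(-2 + 4/(-3 + 2*5²)) = 2*(4/(-3 + 2*25))/(-2 + 4/(-3 + 2*25)) = 2*(4/(-3 + 50))/(-2 + 4/(-3 + 50)) = 2*(4/47)/(-2 + 4/47) = 2*(4/47)/(-90/47) = 2*(4/47)*(-47/90) = -4/45 ≈ -0.088889)
-150991 - M*(-611) = -150991 - (-4)*(-611)/45 = -150991 - 1*2444/45 = -150991 - 2444/45 = -6797039/45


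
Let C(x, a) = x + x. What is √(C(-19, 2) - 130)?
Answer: 2*I*√42 ≈ 12.961*I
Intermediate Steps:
C(x, a) = 2*x
√(C(-19, 2) - 130) = √(2*(-19) - 130) = √(-38 - 130) = √(-168) = 2*I*√42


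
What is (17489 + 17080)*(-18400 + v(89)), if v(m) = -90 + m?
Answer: -636104169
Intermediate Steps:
(17489 + 17080)*(-18400 + v(89)) = (17489 + 17080)*(-18400 + (-90 + 89)) = 34569*(-18400 - 1) = 34569*(-18401) = -636104169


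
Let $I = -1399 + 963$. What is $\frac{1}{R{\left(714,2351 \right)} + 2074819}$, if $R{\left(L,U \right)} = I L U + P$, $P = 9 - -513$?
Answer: $- \frac{1}{729800363} \approx -1.3702 \cdot 10^{-9}$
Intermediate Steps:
$I = -436$
$P = 522$ ($P = 9 + 513 = 522$)
$R{\left(L,U \right)} = 522 - 436 L U$ ($R{\left(L,U \right)} = - 436 L U + 522 = 522 - 436 L U$)
$\frac{1}{R{\left(714,2351 \right)} + 2074819} = \frac{1}{\left(522 - 311304 \cdot 2351\right) + 2074819} = \frac{1}{\left(522 - 731875704\right) + 2074819} = \frac{1}{-731875182 + 2074819} = \frac{1}{-729800363} = - \frac{1}{729800363}$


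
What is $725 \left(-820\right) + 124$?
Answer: $-594376$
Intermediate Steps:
$725 \left(-820\right) + 124 = -594500 + 124 = -594376$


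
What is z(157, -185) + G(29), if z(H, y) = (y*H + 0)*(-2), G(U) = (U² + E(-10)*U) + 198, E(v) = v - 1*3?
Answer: 58752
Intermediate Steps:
E(v) = -3 + v (E(v) = v - 3 = -3 + v)
G(U) = 198 + U² - 13*U (G(U) = (U² + (-3 - 10)*U) + 198 = (U² - 13*U) + 198 = 198 + U² - 13*U)
z(H, y) = -2*H*y (z(H, y) = (H*y + 0)*(-2) = (H*y)*(-2) = -2*H*y)
z(157, -185) + G(29) = -2*157*(-185) + (198 + 29² - 13*29) = 58090 + (198 + 841 - 377) = 58090 + 662 = 58752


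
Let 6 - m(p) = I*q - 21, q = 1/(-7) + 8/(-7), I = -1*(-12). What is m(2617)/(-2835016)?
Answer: -297/19845112 ≈ -1.4966e-5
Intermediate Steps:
I = 12
q = -9/7 (q = 1*(-⅐) + 8*(-⅐) = -⅐ - 8/7 = -9/7 ≈ -1.2857)
m(p) = 297/7 (m(p) = 6 - (12*(-9/7) - 21) = 6 - (-108/7 - 21) = 6 - 1*(-255/7) = 6 + 255/7 = 297/7)
m(2617)/(-2835016) = (297/7)/(-2835016) = (297/7)*(-1/2835016) = -297/19845112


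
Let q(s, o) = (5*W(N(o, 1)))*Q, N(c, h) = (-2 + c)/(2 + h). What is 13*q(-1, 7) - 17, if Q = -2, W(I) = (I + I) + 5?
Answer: -3301/3 ≈ -1100.3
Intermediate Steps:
N(c, h) = (-2 + c)/(2 + h)
W(I) = 5 + 2*I (W(I) = 2*I + 5 = 5 + 2*I)
q(s, o) = -110/3 - 20*o/3 (q(s, o) = (5*(5 + 2*((-2 + o)/(2 + 1))))*(-2) = (5*(5 + 2*((-2 + o)/3)))*(-2) = (5*(5 + 2*(-⅔ + o/3)))*(-2) = (5*(5 + (-4/3 + 2*o/3)))*(-2) = (5*(11/3 + 2*o/3))*(-2) = (55/3 + 10*o/3)*(-2) = -110/3 - 20*o/3)
13*q(-1, 7) - 17 = 13*(-110/3 - 20/3*7) - 17 = 13*(-110/3 - 140/3) - 17 = 13*(-250/3) - 17 = -3250/3 - 17 = -3301/3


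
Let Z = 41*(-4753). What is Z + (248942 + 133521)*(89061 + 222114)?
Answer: 119012729152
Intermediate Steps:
Z = -194873
Z + (248942 + 133521)*(89061 + 222114) = -194873 + (248942 + 133521)*(89061 + 222114) = -194873 + 382463*311175 = -194873 + 119012924025 = 119012729152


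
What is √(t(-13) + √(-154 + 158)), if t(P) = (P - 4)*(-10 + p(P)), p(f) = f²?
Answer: I*√2701 ≈ 51.971*I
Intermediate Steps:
t(P) = (-10 + P²)*(-4 + P) (t(P) = (P - 4)*(-10 + P²) = (-4 + P)*(-10 + P²) = (-10 + P²)*(-4 + P))
√(t(-13) + √(-154 + 158)) = √((40 + (-13)³ - 10*(-13) - 4*(-13)²) + √(-154 + 158)) = √((40 - 2197 + 130 - 4*169) + √4) = √((40 - 2197 + 130 - 676) + 2) = √(-2703 + 2) = √(-2701) = I*√2701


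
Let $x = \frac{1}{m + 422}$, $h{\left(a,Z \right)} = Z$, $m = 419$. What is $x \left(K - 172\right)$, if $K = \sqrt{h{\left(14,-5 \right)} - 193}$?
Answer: $- \frac{172}{841} + \frac{3 i \sqrt{22}}{841} \approx -0.20452 + 0.016732 i$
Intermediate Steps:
$x = \frac{1}{841}$ ($x = \frac{1}{419 + 422} = \frac{1}{841} \approx 0.0011891$)
$K = 3 i \sqrt{22}$ ($K = \sqrt{-5 - 193} = \sqrt{-198} = 3 i \sqrt{22} \approx 14.071 i$)
$x \left(K - 172\right) = \frac{3 i \sqrt{22} - 172}{841} = \frac{-172 + 3 i \sqrt{22}}{841} = - \frac{172}{841} + \frac{3 i \sqrt{22}}{841}$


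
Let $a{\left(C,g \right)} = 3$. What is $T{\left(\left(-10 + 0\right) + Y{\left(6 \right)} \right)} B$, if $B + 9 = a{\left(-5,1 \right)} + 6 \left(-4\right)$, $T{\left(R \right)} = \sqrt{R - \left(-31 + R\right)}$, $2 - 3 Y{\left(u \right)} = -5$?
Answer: $- 30 \sqrt{31} \approx -167.03$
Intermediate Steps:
$Y{\left(u \right)} = \frac{7}{3}$ ($Y{\left(u \right)} = \frac{2}{3} - - \frac{5}{3} = \frac{2}{3} + \frac{5}{3} = \frac{7}{3}$)
$T{\left(R \right)} = \sqrt{31}$
$B = -30$ ($B = -9 + \left(3 + 6 \left(-4\right)\right) = -9 + \left(3 - 24\right) = -9 - 21 = -30$)
$T{\left(\left(-10 + 0\right) + Y{\left(6 \right)} \right)} B = \sqrt{31} \left(-30\right) = - 30 \sqrt{31}$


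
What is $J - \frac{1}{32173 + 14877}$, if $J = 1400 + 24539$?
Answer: $\frac{1220429949}{47050} \approx 25939.0$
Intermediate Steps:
$J = 25939$
$J - \frac{1}{32173 + 14877} = 25939 - \frac{1}{32173 + 14877} = 25939 - \frac{1}{47050} = \frac{1220429949}{47050}$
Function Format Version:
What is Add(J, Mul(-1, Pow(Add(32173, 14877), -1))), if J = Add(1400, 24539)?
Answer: Rational(1220429949, 47050) ≈ 25939.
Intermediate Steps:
J = 25939
Add(J, Mul(-1, Pow(Add(32173, 14877), -1))) = Add(25939, Mul(-1, Pow(Add(32173, 14877), -1))) = Add(25939, Mul(-1, Pow(47050, -1))) = Add(25939, Mul(-1, Rational(1, 47050))) = Add(25939, Rational(-1, 47050)) = Rational(1220429949, 47050)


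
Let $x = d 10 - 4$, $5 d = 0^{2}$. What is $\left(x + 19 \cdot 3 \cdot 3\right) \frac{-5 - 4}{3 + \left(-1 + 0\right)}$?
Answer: $- \frac{1503}{2} \approx -751.5$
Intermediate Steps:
$d = 0$ ($d = \frac{0^{2}}{5} = \frac{1}{5} \cdot 0 = 0$)
$x = -4$ ($x = 0 \cdot 10 - 4 = 0 - 4 = -4$)
$\left(x + 19 \cdot 3 \cdot 3\right) \frac{-5 - 4}{3 + \left(-1 + 0\right)} = \left(-4 + 19 \cdot 3 \cdot 3\right) \frac{-5 - 4}{3 + \left(-1 + 0\right)} = \left(-4 + 19 \cdot 9\right) \left(- \frac{9}{3 - 1}\right) = \left(-4 + 171\right) \left(- \frac{9}{2}\right) = 167 \left(\left(-9\right) \frac{1}{2}\right) = 167 \left(- \frac{9}{2}\right) = - \frac{1503}{2}$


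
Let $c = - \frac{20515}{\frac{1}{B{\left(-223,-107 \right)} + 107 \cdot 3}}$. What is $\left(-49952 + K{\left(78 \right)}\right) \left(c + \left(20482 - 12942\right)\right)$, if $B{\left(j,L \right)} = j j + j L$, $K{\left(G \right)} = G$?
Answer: $75622780395250$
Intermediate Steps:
$B{\left(j,L \right)} = j^{2} + L j$
$c = -1516284165$ ($c = - \frac{20515}{\frac{1}{- 223 \left(-107 - 223\right) + 107 \cdot 3}} = - \frac{20515}{\frac{1}{\left(-223\right) \left(-330\right) + 321}} = - \frac{20515}{\frac{1}{73590 + 321}} = - \frac{20515}{\frac{1}{73911}} = - 20515 \frac{1}{\frac{1}{73911}} = \left(-20515\right) 73911 = -1516284165$)
$\left(-49952 + K{\left(78 \right)}\right) \left(c + \left(20482 - 12942\right)\right) = \left(-49952 + 78\right) \left(-1516284165 + \left(20482 - 12942\right)\right) = - 49874 \left(-1516284165 + \left(20482 - 12942\right)\right) = - 49874 \left(-1516284165 + 7540\right) = \left(-49874\right) \left(-1516276625\right) = 75622780395250$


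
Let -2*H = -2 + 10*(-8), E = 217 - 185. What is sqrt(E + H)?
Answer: sqrt(73) ≈ 8.5440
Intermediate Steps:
E = 32
H = 41 (H = -(-2 + 10*(-8))/2 = -(-2 - 80)/2 = -1/2*(-82) = 41)
sqrt(E + H) = sqrt(32 + 41) = sqrt(73)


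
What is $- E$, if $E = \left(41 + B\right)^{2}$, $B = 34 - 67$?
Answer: $-64$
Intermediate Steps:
$B = -33$ ($B = 34 - 67 = -33$)
$E = 64$ ($E = \left(41 - 33\right)^{2} = 8^{2} = 64$)
$- E = \left(-1\right) 64 = -64$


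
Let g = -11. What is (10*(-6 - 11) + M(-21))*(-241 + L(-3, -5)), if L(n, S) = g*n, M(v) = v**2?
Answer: -56368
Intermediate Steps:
L(n, S) = -11*n
(10*(-6 - 11) + M(-21))*(-241 + L(-3, -5)) = (10*(-6 - 11) + (-21)**2)*(-241 - 11*(-3)) = (10*(-17) + 441)*(-241 + 33) = (-170 + 441)*(-208) = 271*(-208) = -56368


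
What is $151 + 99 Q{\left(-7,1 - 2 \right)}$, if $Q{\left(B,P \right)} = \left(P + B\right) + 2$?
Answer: $-443$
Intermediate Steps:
$Q{\left(B,P \right)} = 2 + B + P$ ($Q{\left(B,P \right)} = \left(B + P\right) + 2 = 2 + B + P$)
$151 + 99 Q{\left(-7,1 - 2 \right)} = 151 + 99 \left(2 - 7 + \left(1 - 2\right)\right) = 151 + 99 \left(2 - 7 - 1\right) = 151 + 99 \left(-6\right) = 151 - 594 = -443$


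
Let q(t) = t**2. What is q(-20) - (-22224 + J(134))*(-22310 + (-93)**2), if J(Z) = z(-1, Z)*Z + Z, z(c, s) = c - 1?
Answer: -305432238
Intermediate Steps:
z(c, s) = -1 + c
J(Z) = -Z (J(Z) = (-1 - 1)*Z + Z = -2*Z + Z = -Z)
q(-20) - (-22224 + J(134))*(-22310 + (-93)**2) = (-20)**2 - (-22224 - 1*134)*(-22310 + (-93)**2) = 400 - (-22224 - 134)*(-22310 + 8649) = 400 - (-22358)*(-13661) = 400 - 1*305432638 = 400 - 305432638 = -305432238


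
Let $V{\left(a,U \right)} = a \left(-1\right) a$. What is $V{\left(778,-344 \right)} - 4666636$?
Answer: $-5271920$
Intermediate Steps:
$V{\left(a,U \right)} = - a^{2}$ ($V{\left(a,U \right)} = - a a = - a^{2}$)
$V{\left(778,-344 \right)} - 4666636 = - 778^{2} - 4666636 = \left(-1\right) 605284 - 4666636 = -605284 - 4666636 = -5271920$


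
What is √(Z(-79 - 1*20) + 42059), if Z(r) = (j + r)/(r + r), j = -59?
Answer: 4*√2862695/33 ≈ 205.08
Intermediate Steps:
Z(r) = (-59 + r)/(2*r) (Z(r) = (-59 + r)/(r + r) = (-59 + r)/((2*r)) = (-59 + r)*(1/(2*r)) = (-59 + r)/(2*r))
√(Z(-79 - 1*20) + 42059) = √((-59 + (-79 - 1*20))/(2*(-79 - 1*20)) + 42059) = √((-59 + (-79 - 20))/(2*(-79 - 20)) + 42059) = √((½)*(-59 - 99)/(-99) + 42059) = √((½)*(-1/99)*(-158) + 42059) = √(79/99 + 42059) = √(4163920/99) = 4*√2862695/33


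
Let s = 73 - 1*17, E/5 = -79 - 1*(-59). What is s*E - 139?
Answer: -5739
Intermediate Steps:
E = -100 (E = 5*(-79 - 1*(-59)) = 5*(-79 + 59) = 5*(-20) = -100)
s = 56 (s = 73 - 17 = 56)
s*E - 139 = 56*(-100) - 139 = -5600 - 139 = -5739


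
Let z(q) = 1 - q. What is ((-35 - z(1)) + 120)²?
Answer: 7225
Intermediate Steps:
((-35 - z(1)) + 120)² = ((-35 - (1 - 1*1)) + 120)² = ((-35 - (1 - 1)) + 120)² = ((-35 - 1*0) + 120)² = ((-35 + 0) + 120)² = (-35 + 120)² = 85² = 7225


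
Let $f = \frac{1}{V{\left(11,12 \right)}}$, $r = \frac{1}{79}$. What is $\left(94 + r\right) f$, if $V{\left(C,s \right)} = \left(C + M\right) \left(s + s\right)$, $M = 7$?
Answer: $\frac{7427}{34128} \approx 0.21762$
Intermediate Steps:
$V{\left(C,s \right)} = 2 s \left(7 + C\right)$ ($V{\left(C,s \right)} = \left(C + 7\right) \left(s + s\right) = \left(7 + C\right) 2 s = 2 s \left(7 + C\right)$)
$r = \frac{1}{79} \approx 0.012658$
$f = \frac{1}{432}$ ($f = \frac{1}{2 \cdot 12 \left(7 + 11\right)} = \frac{1}{2 \cdot 12 \cdot 18} = \frac{1}{432} \approx 0.0023148$)
$\left(94 + r\right) f = \left(94 + \frac{1}{79}\right) \frac{1}{432} = \frac{7427}{79} \cdot \frac{1}{432} = \frac{7427}{34128}$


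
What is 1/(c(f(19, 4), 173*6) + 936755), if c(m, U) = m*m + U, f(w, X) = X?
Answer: 1/937809 ≈ 1.0663e-6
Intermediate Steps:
c(m, U) = U + m**2 (c(m, U) = m**2 + U = U + m**2)
1/(c(f(19, 4), 173*6) + 936755) = 1/((173*6 + 4**2) + 936755) = 1/((1038 + 16) + 936755) = 1/(1054 + 936755) = 1/937809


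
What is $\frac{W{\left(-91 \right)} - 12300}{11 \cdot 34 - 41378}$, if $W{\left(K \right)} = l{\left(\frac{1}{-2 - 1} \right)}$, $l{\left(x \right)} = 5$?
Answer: $\frac{12295}{41004} \approx 0.29985$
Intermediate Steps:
$W{\left(K \right)} = 5$
$\frac{W{\left(-91 \right)} - 12300}{11 \cdot 34 - 41378} = \frac{5 - 12300}{11 \cdot 34 - 41378} = - \frac{12295}{374 - 41378} = - \frac{12295}{-41004} = \left(-12295\right) \left(- \frac{1}{41004}\right) = \frac{12295}{41004}$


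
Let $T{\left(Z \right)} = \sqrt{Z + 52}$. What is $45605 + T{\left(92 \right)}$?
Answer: $45617$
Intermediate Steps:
$T{\left(Z \right)} = \sqrt{52 + Z}$
$45605 + T{\left(92 \right)} = 45605 + \sqrt{52 + 92} = 45605 + \sqrt{144} = 45605 + 12 = 45617$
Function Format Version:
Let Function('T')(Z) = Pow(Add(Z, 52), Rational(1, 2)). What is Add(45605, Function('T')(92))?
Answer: 45617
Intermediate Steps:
Function('T')(Z) = Pow(Add(52, Z), Rational(1, 2))
Add(45605, Function('T')(92)) = Add(45605, Pow(Add(52, 92), Rational(1, 2))) = Add(45605, Pow(144, Rational(1, 2))) = Add(45605, 12) = 45617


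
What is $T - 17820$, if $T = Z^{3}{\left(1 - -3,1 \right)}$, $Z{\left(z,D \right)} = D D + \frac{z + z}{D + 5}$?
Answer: $- \frac{480797}{27} \approx -17807.0$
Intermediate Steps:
$Z{\left(z,D \right)} = D^{2} + \frac{2 z}{5 + D}$
$T = \frac{343}{27}$ ($T = \left(\frac{1^{3} + 2 \left(1 - -3\right) + 5 \cdot 1^{2}}{5 + 1}\right)^{3} = \left(\frac{1 + 2 \left(1 + 3\right) + 5 \cdot 1}{6}\right)^{3} = \left(\frac{1 + 2 \cdot 4 + 5}{6}\right)^{3} = \left(\frac{1 + 8 + 5}{6}\right)^{3} = \left(\frac{1}{6} \cdot 14\right)^{3} = \left(\frac{7}{3}\right)^{3} = \frac{343}{27} \approx 12.704$)
$T - 17820 = \frac{343}{27} - 17820 = - \frac{480797}{27}$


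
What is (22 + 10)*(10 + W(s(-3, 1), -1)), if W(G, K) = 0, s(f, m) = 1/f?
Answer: 320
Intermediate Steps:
(22 + 10)*(10 + W(s(-3, 1), -1)) = (22 + 10)*(10 + 0) = 32*10 = 320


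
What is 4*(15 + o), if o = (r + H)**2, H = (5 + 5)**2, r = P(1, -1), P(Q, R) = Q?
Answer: 40864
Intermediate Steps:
r = 1
H = 100 (H = 10**2 = 100)
o = 10201 (o = (1 + 100)**2 = 101**2 = 10201)
4*(15 + o) = 4*(15 + 10201) = 4*10216 = 40864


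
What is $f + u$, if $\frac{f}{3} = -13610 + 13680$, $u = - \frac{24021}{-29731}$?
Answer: $\frac{6267531}{29731} \approx 210.81$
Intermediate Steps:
$u = \frac{24021}{29731}$ ($u = \left(-24021\right) \left(- \frac{1}{29731}\right) = \frac{24021}{29731} \approx 0.80794$)
$f = 210$ ($f = 3 \left(-13610 + 13680\right) = 3 \cdot 70 = 210$)
$f + u = 210 + \frac{24021}{29731} = \frac{6267531}{29731}$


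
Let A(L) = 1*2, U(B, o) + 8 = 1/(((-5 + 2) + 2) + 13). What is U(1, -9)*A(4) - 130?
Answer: -875/6 ≈ -145.83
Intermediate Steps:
U(B, o) = -95/12 (U(B, o) = -8 + 1/(((-5 + 2) + 2) + 13) = -8 + 1/((-3 + 2) + 13) = -8 + 1/(-1 + 13) = -8 + 1/12 = -95/12)
A(L) = 2
U(1, -9)*A(4) - 130 = -95/12*2 - 130 = -95/6 - 130 = -875/6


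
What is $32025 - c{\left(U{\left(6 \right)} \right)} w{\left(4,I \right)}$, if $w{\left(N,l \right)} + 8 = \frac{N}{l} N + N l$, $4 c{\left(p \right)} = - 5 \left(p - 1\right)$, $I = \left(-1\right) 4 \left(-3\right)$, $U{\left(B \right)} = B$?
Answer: $\frac{96850}{3} \approx 32283.0$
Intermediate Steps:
$I = 12$ ($I = \left(-4\right) \left(-3\right) = 12$)
$c{\left(p \right)} = \frac{5}{4} - \frac{5 p}{4}$ ($c{\left(p \right)} = \frac{\left(-5\right) \left(p - 1\right)}{4} = \frac{\left(-5\right) \left(-1 + p\right)}{4} = \frac{5 - 5 p}{4} = \frac{5}{4} - \frac{5 p}{4}$)
$w{\left(N,l \right)} = -8 + N l + \frac{N^{2}}{l}$ ($w{\left(N,l \right)} = -8 + \left(\frac{N}{l} N + N l\right) = -8 + \left(\frac{N^{2}}{l} + N l\right) = -8 + \left(N l + \frac{N^{2}}{l}\right) = -8 + N l + \frac{N^{2}}{l}$)
$32025 - c{\left(U{\left(6 \right)} \right)} w{\left(4,I \right)} = 32025 - \left(\frac{5}{4} - \frac{15}{2}\right) \left(-8 + 4 \cdot 12 + \frac{4^{2}}{12}\right) = 32025 - \left(\frac{5}{4} - \frac{15}{2}\right) \left(-8 + 48 + 16 \cdot \frac{1}{12}\right) = 32025 - - \frac{25 \left(-8 + 48 + \frac{4}{3}\right)}{4} = 32025 - \left(- \frac{25}{4}\right) \frac{124}{3} = 32025 - - \frac{775}{3} = 32025 + \frac{775}{3} = \frac{96850}{3}$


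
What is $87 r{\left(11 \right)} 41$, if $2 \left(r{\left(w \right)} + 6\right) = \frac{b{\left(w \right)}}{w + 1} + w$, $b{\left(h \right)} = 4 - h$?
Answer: $- \frac{22591}{8} \approx -2823.9$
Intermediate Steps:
$r{\left(w \right)} = -6 + \frac{w}{2} + \frac{4 - w}{2 \left(1 + w\right)}$ ($r{\left(w \right)} = -6 + \frac{\frac{4 - w}{w + 1} + w}{2} = -6 + \frac{\frac{4 - w}{1 + w} + w}{2} = -6 + \frac{w + \frac{4 - w}{1 + w}}{2} = -6 + \left(\frac{w}{2} + \frac{4 - w}{2 \left(1 + w\right)}\right) = -6 + \frac{w}{2} + \frac{4 - w}{2 \left(1 + w\right)}$)
$87 r{\left(11 \right)} 41 = 87 \frac{-8 + 11^{2} - 132}{2 \left(1 + 11\right)} 41 = 87 \frac{-8 + 121 - 132}{2 \cdot 12} \cdot 41 = 87 \cdot \frac{1}{2} \cdot \frac{1}{12} \left(-19\right) 41 = 87 \left(- \frac{19}{24}\right) 41 = \left(- \frac{551}{8}\right) 41 = - \frac{22591}{8}$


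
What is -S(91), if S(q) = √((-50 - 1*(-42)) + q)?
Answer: -√83 ≈ -9.1104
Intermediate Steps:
S(q) = √(-8 + q) (S(q) = √((-50 + 42) + q) = √(-8 + q))
-S(91) = -√(-8 + 91) = -√83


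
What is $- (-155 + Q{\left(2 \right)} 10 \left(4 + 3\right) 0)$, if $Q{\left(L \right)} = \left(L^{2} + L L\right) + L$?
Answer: $155$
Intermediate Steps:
$Q{\left(L \right)} = L + 2 L^{2}$ ($Q{\left(L \right)} = \left(L^{2} + L^{2}\right) + L = 2 L^{2} + L = L + 2 L^{2}$)
$- (-155 + Q{\left(2 \right)} 10 \left(4 + 3\right) 0) = - (-155 + 2 \left(1 + 2 \cdot 2\right) 10 \left(4 + 3\right) 0) = - (-155 + 2 \left(1 + 4\right) 10 \cdot 7 \cdot 0) = - (-155 + 2 \cdot 5 \cdot 10 \cdot 0) = - (-155 + 10 \cdot 0) = - (-155 + 0) = \left(-1\right) \left(-155\right) = 155$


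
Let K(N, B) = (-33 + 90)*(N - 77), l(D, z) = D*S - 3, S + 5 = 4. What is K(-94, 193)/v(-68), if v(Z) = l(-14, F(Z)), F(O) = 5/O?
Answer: -9747/11 ≈ -886.09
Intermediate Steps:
S = -1 (S = -5 + 4 = -1)
l(D, z) = -3 - D (l(D, z) = D*(-1) - 3 = -D - 3 = -3 - D)
v(Z) = 11 (v(Z) = -3 - 1*(-14) = -3 + 14 = 11)
K(N, B) = -4389 + 57*N (K(N, B) = 57*(-77 + N) = -4389 + 57*N)
K(-94, 193)/v(-68) = (-4389 + 57*(-94))/11 = (-4389 - 5358)*(1/11) = -9747*1/11 = -9747/11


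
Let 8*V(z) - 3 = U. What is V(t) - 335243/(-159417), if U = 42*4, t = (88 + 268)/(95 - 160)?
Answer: 29942251/1275336 ≈ 23.478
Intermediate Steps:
t = -356/65 (t = 356/(-65) = 356*(-1/65) = -356/65 ≈ -5.4769)
U = 168
V(z) = 171/8 (V(z) = 3/8 + (⅛)*168 = 3/8 + 21 = 171/8)
V(t) - 335243/(-159417) = 171/8 - 335243/(-159417) = 171/8 - 335243*(-1)/159417 = 171/8 - 1*(-335243/159417) = 171/8 + 335243/159417 = 29942251/1275336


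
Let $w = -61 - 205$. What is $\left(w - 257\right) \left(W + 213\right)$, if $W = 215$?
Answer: $-223844$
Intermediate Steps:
$w = -266$ ($w = -61 - 205 = -266$)
$\left(w - 257\right) \left(W + 213\right) = \left(-266 - 257\right) \left(215 + 213\right) = \left(-523\right) 428 = -223844$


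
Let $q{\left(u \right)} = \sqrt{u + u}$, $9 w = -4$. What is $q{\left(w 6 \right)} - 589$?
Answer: $-589 + \frac{4 i \sqrt{3}}{3} \approx -589.0 + 2.3094 i$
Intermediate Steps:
$w = - \frac{4}{9}$ ($w = \frac{1}{9} \left(-4\right) = - \frac{4}{9} \approx -0.44444$)
$q{\left(u \right)} = \sqrt{2} \sqrt{u}$ ($q{\left(u \right)} = \sqrt{2 u} = \sqrt{2} \sqrt{u}$)
$q{\left(w 6 \right)} - 589 = \sqrt{2} \sqrt{\left(- \frac{4}{9}\right) 6} - 589 = \sqrt{2} \sqrt{- \frac{8}{3}} - 589 = \sqrt{2} \frac{2 i \sqrt{6}}{3} - 589 = \frac{4 i \sqrt{3}}{3} - 589 = -589 + \frac{4 i \sqrt{3}}{3}$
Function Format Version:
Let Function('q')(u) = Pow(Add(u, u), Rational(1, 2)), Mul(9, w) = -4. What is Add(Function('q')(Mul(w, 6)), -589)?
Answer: Add(-589, Mul(Rational(4, 3), I, Pow(3, Rational(1, 2)))) ≈ Add(-589.00, Mul(2.3094, I))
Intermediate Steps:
w = Rational(-4, 9) (w = Mul(Rational(1, 9), -4) = Rational(-4, 9) ≈ -0.44444)
Function('q')(u) = Mul(Pow(2, Rational(1, 2)), Pow(u, Rational(1, 2))) (Function('q')(u) = Pow(Mul(2, u), Rational(1, 2)) = Mul(Pow(2, Rational(1, 2)), Pow(u, Rational(1, 2))))
Add(Function('q')(Mul(w, 6)), -589) = Add(Mul(Pow(2, Rational(1, 2)), Pow(Mul(Rational(-4, 9), 6), Rational(1, 2))), -589) = Add(Mul(Pow(2, Rational(1, 2)), Pow(Rational(-8, 3), Rational(1, 2))), -589) = Add(Mul(Pow(2, Rational(1, 2)), Mul(Rational(2, 3), I, Pow(6, Rational(1, 2)))), -589) = Add(Mul(Rational(4, 3), I, Pow(3, Rational(1, 2))), -589) = Add(-589, Mul(Rational(4, 3), I, Pow(3, Rational(1, 2))))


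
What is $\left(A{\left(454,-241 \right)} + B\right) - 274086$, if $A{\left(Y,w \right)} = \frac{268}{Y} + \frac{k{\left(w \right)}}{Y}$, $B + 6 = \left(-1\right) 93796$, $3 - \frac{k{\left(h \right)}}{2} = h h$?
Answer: $- \frac{83568520}{227} \approx -3.6814 \cdot 10^{5}$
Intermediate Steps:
$k{\left(h \right)} = 6 - 2 h^{2}$ ($k{\left(h \right)} = 6 - 2 h h = 6 - 2 h^{2}$)
$B = -93802$ ($B = -6 - 93796 = -93802$)
$A{\left(Y,w \right)} = \frac{268}{Y} + \frac{6 - 2 w^{2}}{Y}$
$\left(A{\left(454,-241 \right)} + B\right) - 274086 = \left(\frac{2 \left(137 - \left(-241\right)^{2}\right)}{454} - 93802\right) - 274086 = \left(2 \cdot \frac{1}{454} \left(137 - 58081\right) - 93802\right) - 274086 = \left(2 \cdot \frac{1}{454} \left(-57944\right) - 93802\right) - 274086 = \left(- \frac{57944}{227} - 93802\right) - 274086 = - \frac{21350998}{227} - 274086 = - \frac{83568520}{227}$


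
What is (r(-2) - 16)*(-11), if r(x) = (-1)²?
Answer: 165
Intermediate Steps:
r(x) = 1
(r(-2) - 16)*(-11) = (1 - 16)*(-11) = -15*(-11) = 165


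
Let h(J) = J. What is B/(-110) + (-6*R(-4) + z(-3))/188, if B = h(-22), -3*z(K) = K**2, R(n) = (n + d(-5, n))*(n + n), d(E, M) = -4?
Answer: -1747/940 ≈ -1.8585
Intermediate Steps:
R(n) = 2*n*(-4 + n) (R(n) = (n - 4)*(n + n) = (-4 + n)*(2*n) = 2*n*(-4 + n))
z(K) = -K**2/3
B = -22
B/(-110) + (-6*R(-4) + z(-3))/188 = -22/(-110) + (-12*(-4)*(-4 - 4) - 1/3*(-3)**2)/188 = -22*(-1/110) + (-12*(-4)*(-8) - 1/3*9)*(1/188) = 1/5 + (-6*64 - 3)*(1/188) = 1/5 + (-384 - 3)*(1/188) = 1/5 - 387*1/188 = 1/5 - 387/188 = -1747/940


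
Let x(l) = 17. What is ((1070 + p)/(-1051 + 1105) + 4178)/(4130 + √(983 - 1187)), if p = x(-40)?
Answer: 468133435/460541808 - 226699*I*√51/460541808 ≈ 1.0165 - 0.0035153*I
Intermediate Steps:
p = 17
((1070 + p)/(-1051 + 1105) + 4178)/(4130 + √(983 - 1187)) = ((1070 + 17)/(-1051 + 1105) + 4178)/(4130 + √(983 - 1187)) = (1087/54 + 4178)/(4130 + √(-204)) = (1087*(1/54) + 4178)/(4130 + 2*I*√51) = (1087/54 + 4178)/(4130 + 2*I*√51) = 226699/(54*(4130 + 2*I*√51))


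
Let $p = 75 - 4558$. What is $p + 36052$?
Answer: $31569$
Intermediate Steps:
$p = -4483$ ($p = 75 - 4558 = -4483$)
$p + 36052 = -4483 + 36052 = 31569$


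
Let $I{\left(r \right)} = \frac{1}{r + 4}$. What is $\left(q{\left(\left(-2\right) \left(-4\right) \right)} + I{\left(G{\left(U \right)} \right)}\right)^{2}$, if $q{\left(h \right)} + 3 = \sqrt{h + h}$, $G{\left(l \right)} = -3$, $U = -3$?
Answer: $4$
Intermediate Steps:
$q{\left(h \right)} = -3 + \sqrt{2} \sqrt{h}$ ($q{\left(h \right)} = -3 + \sqrt{h + h} = -3 + \sqrt{2 h} = -3 + \sqrt{2} \sqrt{h}$)
$I{\left(r \right)} = \frac{1}{4 + r}$
$\left(q{\left(\left(-2\right) \left(-4\right) \right)} + I{\left(G{\left(U \right)} \right)}\right)^{2} = \left(\left(-3 + \sqrt{2} \sqrt{\left(-2\right) \left(-4\right)}\right) + \frac{1}{4 - 3}\right)^{2} = \left(\left(-3 + \sqrt{2} \sqrt{8}\right) + 1^{-1}\right)^{2} = \left(\left(-3 + \sqrt{2} \cdot 2 \sqrt{2}\right) + 1\right)^{2} = \left(\left(-3 + 4\right) + 1\right)^{2} = \left(1 + 1\right)^{2} = 2^{2} = 4$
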